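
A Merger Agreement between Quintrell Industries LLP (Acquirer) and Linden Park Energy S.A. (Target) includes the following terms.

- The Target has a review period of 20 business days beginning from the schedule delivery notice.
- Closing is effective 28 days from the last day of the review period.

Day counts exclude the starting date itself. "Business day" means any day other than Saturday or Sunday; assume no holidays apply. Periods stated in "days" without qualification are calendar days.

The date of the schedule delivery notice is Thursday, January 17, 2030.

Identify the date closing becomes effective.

March 14, 2030

The last day of the review period: 20 business days after Thursday, January 17, 2030, skipping weekends — Jan 18, Jan 21, Jan 22, Jan 23, …, Feb 12, Feb 13, Feb 14 — lands on Thursday, February 14, 2030.
The date closing becomes effective: February 14, 2030 + 28 days = March 14, 2030.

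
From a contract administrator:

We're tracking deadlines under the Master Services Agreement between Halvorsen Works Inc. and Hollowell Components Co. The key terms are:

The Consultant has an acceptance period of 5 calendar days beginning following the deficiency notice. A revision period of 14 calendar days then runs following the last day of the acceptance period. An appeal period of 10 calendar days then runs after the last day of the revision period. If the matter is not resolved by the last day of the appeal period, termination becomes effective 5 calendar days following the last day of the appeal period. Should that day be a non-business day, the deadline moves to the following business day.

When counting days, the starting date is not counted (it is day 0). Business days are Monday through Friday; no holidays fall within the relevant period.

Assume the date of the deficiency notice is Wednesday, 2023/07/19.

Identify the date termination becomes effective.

Adding 5 calendar days to 2023/07/19 gives 2023/07/24, which is the last day of the acceptance period.
Adding 14 calendar days to 2023/07/24 gives 2023/08/07, which is the last day of the revision period.
Adding 10 calendar days to 2023/08/07 gives 2023/08/17, which is the last day of the appeal period.
The date termination becomes effective: 5 calendar days after 2023/08/17 is 2023/08/22. 2023/08/22 is a Tuesday, so no roll-forward applies.

2023/08/22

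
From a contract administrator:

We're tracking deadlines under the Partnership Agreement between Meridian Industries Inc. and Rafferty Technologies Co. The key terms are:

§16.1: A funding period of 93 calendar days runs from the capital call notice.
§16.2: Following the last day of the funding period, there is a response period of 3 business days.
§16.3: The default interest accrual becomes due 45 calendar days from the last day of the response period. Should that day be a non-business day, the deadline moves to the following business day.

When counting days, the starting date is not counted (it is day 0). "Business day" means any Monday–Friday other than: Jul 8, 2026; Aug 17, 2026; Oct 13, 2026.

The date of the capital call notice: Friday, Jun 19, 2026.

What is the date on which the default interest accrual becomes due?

The last day of the funding period: Jun 19, 2026 + 93 days = Sep 20, 2026.
From Sunday, Sep 20, 2026, 3 business days (Sep 21, Sep 22, Sep 23, skipping weekends) brings us to Wednesday, Sep 23, 2026, which is the last day of the response period.
Adding 45 calendar days to Sep 23, 2026 gives Nov 7, 2026, which is the date on which the default interest accrual becomes due. That falls on a Saturday, so it rolls to the next business day, Monday, Nov 9, 2026.

Nov 9, 2026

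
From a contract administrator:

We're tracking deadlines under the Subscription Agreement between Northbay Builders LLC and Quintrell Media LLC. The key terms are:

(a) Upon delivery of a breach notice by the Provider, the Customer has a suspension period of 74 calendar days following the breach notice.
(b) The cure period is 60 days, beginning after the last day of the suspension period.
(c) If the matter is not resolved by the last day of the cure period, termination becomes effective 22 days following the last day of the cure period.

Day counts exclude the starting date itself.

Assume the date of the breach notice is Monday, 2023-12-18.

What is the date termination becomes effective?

The last day of the suspension period: 74 calendar days after 2023-12-18 is 2024-03-01.
The last day of the cure period: 2024-03-01 + 60 days = 2024-04-30.
Adding 22 calendar days to 2024-04-30 gives 2024-05-22, which is the date termination becomes effective.

2024-05-22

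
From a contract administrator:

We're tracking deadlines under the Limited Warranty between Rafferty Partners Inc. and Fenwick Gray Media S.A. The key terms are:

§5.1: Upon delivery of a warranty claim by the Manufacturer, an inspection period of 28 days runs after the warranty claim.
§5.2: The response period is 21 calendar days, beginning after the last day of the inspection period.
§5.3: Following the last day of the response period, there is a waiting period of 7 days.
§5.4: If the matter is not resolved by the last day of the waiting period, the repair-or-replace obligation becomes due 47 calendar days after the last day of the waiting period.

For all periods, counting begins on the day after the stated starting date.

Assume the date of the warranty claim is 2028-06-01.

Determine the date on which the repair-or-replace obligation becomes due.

Adding 28 calendar days to 2028-06-01 gives 2028-06-29, which is the last day of the inspection period.
The last day of the response period: 21 calendar days after 2028-06-29 is 2028-07-20.
The last day of the waiting period: 2028-07-20 + 7 days = 2028-07-27.
The date on which the repair-or-replace obligation becomes due: 2028-07-27 + 47 days = 2028-09-12.

2028-09-12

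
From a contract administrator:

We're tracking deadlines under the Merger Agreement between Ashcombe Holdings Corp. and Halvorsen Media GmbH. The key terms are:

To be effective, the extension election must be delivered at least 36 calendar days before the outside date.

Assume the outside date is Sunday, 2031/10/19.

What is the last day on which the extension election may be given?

2031/09/13

Counting back 36 calendar days from 2031/10/19 gives 2031/09/13.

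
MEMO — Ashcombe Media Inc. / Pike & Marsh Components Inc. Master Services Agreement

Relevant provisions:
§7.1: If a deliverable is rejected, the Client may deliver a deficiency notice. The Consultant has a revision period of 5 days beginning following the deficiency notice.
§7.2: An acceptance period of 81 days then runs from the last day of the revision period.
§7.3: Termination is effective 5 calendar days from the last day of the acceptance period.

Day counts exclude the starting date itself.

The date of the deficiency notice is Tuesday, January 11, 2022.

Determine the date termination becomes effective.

April 12, 2022

The last day of the revision period: 5 calendar days after January 11, 2022 is January 16, 2022.
Adding 81 calendar days to January 16, 2022 gives April 7, 2022, which is the last day of the acceptance period.
Adding 5 calendar days to April 7, 2022 gives April 12, 2022, which is the date termination becomes effective.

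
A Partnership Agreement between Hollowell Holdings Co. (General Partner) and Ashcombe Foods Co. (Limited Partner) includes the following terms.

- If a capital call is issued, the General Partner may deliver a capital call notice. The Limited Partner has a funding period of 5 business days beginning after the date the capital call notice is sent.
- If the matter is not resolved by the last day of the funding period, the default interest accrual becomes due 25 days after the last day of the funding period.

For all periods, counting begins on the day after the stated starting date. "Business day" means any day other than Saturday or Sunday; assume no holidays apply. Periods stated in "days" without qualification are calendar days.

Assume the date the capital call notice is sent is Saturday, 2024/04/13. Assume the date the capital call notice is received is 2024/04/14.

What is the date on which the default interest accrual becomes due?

The last day of the funding period: 5 business days after Saturday, 2024/04/13, skipping weekends — Apr 15, Apr 16, Apr 17, Apr 18, Apr 19 — lands on Friday, 2024/04/19.
Adding 25 calendar days to 2024/04/19 gives 2024/05/14, which is the date on which the default interest accrual becomes due.

2024/05/14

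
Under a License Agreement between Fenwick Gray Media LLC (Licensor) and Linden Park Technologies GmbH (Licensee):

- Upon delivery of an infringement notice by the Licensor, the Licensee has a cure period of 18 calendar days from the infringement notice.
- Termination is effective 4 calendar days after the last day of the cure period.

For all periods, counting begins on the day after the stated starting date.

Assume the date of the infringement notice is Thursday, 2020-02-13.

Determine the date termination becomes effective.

The last day of the cure period: 18 calendar days after 2020-02-13 is 2020-03-02.
The date termination becomes effective: 4 calendar days after 2020-03-02 is 2020-03-06.

2020-03-06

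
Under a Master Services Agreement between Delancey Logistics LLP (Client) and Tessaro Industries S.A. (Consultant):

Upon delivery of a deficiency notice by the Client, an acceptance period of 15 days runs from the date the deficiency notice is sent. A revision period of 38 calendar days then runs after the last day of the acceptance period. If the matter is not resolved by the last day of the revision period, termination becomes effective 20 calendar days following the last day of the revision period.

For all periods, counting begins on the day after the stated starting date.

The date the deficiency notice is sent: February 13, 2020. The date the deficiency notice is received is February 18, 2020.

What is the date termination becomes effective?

April 26, 2020

The last day of the acceptance period: 15 calendar days after February 13, 2020 is February 28, 2020.
The last day of the revision period: 38 calendar days after February 28, 2020 is April 6, 2020.
Adding 20 calendar days to April 6, 2020 gives April 26, 2020, which is the date termination becomes effective.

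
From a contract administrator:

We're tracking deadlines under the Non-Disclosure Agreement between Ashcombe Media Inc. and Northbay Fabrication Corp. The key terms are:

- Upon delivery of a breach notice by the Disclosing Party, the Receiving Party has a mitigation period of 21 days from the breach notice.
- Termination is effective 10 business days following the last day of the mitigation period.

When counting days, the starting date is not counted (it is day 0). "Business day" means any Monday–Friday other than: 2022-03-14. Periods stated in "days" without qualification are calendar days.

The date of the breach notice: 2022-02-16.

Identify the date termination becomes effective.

2022-03-24

The last day of the mitigation period: 21 calendar days after 2022-02-16 is 2022-03-09.
From Wednesday, 2022-03-09, 10 business days (Mar 10, Mar 11, Mar 15, Mar 16, Mar 17, Mar 18, Mar 21, Mar 22, Mar 23, Mar 24, skipping weekends and the listed holiday on Mar 14) brings us to Thursday, 2022-03-24, which is the date termination becomes effective.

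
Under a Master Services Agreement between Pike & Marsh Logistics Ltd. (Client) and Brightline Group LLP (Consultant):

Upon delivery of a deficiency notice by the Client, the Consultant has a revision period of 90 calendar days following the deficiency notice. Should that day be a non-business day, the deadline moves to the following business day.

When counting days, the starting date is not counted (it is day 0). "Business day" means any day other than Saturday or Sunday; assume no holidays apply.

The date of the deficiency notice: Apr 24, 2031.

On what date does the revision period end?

Jul 23, 2031

The last day of the revision period: Apr 24, 2031 + 90 days = Jul 23, 2031. Jul 23, 2031 is a Wednesday, so no roll-forward applies.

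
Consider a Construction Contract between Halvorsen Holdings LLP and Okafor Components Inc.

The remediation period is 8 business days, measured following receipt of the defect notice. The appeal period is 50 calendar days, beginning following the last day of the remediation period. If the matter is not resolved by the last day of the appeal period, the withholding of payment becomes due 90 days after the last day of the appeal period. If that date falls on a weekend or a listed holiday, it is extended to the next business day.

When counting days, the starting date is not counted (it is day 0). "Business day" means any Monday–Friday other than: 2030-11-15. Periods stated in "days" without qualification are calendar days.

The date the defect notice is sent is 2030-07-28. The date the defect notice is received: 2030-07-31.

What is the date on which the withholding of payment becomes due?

The last day of the remediation period: 8 business days after Wednesday, 2030-07-31, skipping weekends — Aug 1, Aug 2, Aug 5, Aug 6, Aug 7, Aug 8, Aug 9, Aug 12 — lands on Monday, 2030-08-12.
The last day of the appeal period: 2030-08-12 + 50 days = 2030-10-01.
The date on which the withholding of payment becomes due: 2030-10-01 + 90 days = 2030-12-30. 2030-12-30 is a Monday and is not a listed holiday, so no roll-forward applies.

2030-12-30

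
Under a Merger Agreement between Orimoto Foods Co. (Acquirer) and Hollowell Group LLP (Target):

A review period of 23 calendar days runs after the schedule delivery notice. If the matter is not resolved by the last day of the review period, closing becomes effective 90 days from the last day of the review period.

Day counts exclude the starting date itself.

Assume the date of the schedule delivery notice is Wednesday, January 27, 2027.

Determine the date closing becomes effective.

The last day of the review period: January 27, 2027 + 23 days = February 19, 2027.
The date closing becomes effective: February 19, 2027 + 90 days = May 20, 2027.

May 20, 2027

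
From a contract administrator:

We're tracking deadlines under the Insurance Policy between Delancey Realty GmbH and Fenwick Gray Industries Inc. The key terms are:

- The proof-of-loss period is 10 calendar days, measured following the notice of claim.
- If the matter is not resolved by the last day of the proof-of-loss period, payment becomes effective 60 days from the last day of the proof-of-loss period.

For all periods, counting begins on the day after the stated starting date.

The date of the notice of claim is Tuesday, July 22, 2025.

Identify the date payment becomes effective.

Adding 10 calendar days to July 22, 2025 gives August 1, 2025, which is the last day of the proof-of-loss period.
The date payment becomes effective: 60 calendar days after August 1, 2025 is September 30, 2025.

September 30, 2025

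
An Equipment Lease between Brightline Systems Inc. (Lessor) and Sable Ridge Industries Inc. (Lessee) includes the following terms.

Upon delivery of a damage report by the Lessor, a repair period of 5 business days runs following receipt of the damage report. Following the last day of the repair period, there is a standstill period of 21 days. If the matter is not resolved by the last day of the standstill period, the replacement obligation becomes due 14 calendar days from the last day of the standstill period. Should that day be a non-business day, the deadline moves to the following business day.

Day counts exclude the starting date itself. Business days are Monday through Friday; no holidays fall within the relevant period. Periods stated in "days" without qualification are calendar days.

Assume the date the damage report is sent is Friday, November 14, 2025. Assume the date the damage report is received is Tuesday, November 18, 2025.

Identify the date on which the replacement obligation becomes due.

The last day of the repair period: counting 5 business days from Tuesday, November 18, 2025 (Nov 19, Nov 20, Nov 21, Nov 24, Nov 25, skipping weekends) reaches Tuesday, November 25, 2025.
The last day of the standstill period: November 25, 2025 + 21 days = December 16, 2025.
The date on which the replacement obligation becomes due: 14 calendar days after December 16, 2025 is December 30, 2025. December 30, 2025 is a Tuesday, so no roll-forward applies.

December 30, 2025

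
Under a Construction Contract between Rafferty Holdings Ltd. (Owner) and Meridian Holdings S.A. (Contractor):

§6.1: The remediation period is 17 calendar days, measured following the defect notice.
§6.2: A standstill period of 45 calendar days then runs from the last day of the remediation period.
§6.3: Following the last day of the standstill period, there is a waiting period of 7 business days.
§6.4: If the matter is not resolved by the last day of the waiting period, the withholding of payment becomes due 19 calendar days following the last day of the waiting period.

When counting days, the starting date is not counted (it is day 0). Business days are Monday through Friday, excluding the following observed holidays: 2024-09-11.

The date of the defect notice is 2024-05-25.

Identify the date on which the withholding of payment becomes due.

2024-08-25

The last day of the remediation period: 2024-05-25 + 17 days = 2024-06-11.
The last day of the standstill period: 45 calendar days after 2024-06-11 is 2024-07-26.
The last day of the waiting period: 7 business days after Friday, 2024-07-26, skipping weekends — Jul 29, Jul 30, Jul 31, Aug 1, Aug 2, Aug 5, Aug 6 — lands on Tuesday, 2024-08-06.
The date on which the withholding of payment becomes due: 2024-08-06 + 19 days = 2024-08-25.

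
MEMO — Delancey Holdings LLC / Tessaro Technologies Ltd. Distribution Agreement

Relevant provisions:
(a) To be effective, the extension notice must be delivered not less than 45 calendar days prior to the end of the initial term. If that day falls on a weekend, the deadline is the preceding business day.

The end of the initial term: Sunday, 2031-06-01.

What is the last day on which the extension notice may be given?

2031-06-01 minus 45 days is 2031-04-17. That is a Thursday, so no adjustment is needed.

2031-04-17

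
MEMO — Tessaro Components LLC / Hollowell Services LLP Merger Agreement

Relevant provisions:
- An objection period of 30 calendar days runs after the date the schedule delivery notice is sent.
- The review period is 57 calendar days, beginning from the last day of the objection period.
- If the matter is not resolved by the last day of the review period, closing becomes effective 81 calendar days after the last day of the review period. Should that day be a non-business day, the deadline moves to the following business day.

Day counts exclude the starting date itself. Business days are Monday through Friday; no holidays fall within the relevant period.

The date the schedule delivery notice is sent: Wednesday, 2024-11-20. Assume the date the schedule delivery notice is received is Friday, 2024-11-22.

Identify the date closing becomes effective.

2025-05-07

The last day of the objection period: 30 calendar days after 2024-11-20 is 2024-12-20.
The last day of the review period: 57 calendar days after 2024-12-20 is 2025-02-15.
The date closing becomes effective: 81 calendar days after 2025-02-15 is 2025-05-07. 2025-05-07 is a Wednesday, so no roll-forward applies.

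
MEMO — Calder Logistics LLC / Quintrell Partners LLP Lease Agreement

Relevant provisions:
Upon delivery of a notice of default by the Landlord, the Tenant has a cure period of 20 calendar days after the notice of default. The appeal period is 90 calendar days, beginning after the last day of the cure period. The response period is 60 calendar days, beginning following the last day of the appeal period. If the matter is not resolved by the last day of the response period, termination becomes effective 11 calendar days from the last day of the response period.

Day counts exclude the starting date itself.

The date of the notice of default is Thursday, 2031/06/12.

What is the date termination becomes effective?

2031/12/10

Adding 20 calendar days to 2031/06/12 gives 2031/07/02, which is the last day of the cure period.
Adding 90 calendar days to 2031/07/02 gives 2031/09/30, which is the last day of the appeal period.
The last day of the response period: 60 calendar days after 2031/09/30 is 2031/11/29.
Adding 11 calendar days to 2031/11/29 gives 2031/12/10, which is the date termination becomes effective.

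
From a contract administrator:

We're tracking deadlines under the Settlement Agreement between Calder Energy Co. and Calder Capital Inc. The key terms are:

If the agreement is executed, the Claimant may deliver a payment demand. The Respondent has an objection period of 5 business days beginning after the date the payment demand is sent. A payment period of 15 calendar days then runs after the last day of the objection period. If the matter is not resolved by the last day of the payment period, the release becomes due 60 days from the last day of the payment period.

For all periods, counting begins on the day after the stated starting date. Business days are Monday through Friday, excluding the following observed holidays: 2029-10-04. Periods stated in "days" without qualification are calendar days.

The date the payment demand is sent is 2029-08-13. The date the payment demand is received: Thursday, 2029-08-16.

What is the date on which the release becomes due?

The last day of the objection period: counting 5 business days from Monday, 2029-08-13 (Aug 14, Aug 15, Aug 16, Aug 17, Aug 20, skipping weekends) reaches Monday, 2029-08-20.
Adding 15 calendar days to 2029-08-20 gives 2029-09-04, which is the last day of the payment period.
Adding 60 calendar days to 2029-09-04 gives 2029-11-03, which is the date on which the release becomes due.

2029-11-03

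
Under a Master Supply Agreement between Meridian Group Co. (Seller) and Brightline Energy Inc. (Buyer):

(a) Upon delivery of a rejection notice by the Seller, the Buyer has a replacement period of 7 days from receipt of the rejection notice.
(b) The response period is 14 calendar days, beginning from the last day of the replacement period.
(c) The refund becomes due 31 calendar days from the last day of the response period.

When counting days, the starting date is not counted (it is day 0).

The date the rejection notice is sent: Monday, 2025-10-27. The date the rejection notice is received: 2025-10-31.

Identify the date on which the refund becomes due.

2025-12-22

The last day of the replacement period: 7 calendar days after 2025-10-31 is 2025-11-07.
Adding 14 calendar days to 2025-11-07 gives 2025-11-21, which is the last day of the response period.
Adding 31 calendar days to 2025-11-21 gives 2025-12-22, which is the date on which the refund becomes due.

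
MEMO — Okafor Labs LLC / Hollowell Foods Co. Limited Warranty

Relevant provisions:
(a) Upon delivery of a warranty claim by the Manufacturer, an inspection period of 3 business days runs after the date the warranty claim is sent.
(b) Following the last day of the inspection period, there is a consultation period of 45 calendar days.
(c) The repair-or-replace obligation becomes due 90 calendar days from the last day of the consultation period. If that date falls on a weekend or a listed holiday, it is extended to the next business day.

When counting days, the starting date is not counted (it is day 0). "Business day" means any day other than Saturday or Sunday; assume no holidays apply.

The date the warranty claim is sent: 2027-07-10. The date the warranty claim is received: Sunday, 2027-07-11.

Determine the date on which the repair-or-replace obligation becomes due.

The last day of the inspection period: counting 3 business days from Saturday, 2027-07-10 (Jul 12, Jul 13, Jul 14, skipping weekends) reaches Wednesday, 2027-07-14.
The last day of the consultation period: 2027-07-14 + 45 days = 2027-08-28.
The date on which the repair-or-replace obligation becomes due: 90 calendar days after 2027-08-28 is 2027-11-26. 2027-11-26 is a Friday, so no roll-forward applies.

2027-11-26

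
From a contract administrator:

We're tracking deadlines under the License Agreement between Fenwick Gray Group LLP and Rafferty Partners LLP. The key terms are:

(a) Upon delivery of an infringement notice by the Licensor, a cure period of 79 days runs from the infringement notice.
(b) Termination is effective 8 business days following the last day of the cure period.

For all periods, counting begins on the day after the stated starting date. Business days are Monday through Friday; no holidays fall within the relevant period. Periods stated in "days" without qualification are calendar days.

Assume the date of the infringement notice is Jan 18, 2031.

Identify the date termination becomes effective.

Adding 79 calendar days to Jan 18, 2031 gives Apr 7, 2031, which is the last day of the cure period.
The date termination becomes effective: counting 8 business days from Monday, Apr 7, 2031 (Apr 8, Apr 9, Apr 10, Apr 11, Apr 14, Apr 15, Apr 16, Apr 17, skipping weekends) reaches Thursday, Apr 17, 2031.

Apr 17, 2031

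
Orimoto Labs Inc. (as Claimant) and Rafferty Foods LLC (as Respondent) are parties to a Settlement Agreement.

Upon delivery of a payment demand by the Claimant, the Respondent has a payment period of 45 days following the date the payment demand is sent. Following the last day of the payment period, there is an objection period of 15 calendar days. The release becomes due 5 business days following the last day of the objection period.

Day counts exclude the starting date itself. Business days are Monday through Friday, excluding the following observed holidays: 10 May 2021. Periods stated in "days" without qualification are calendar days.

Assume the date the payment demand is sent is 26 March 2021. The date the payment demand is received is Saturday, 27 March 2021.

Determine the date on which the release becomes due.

1 June 2021

The last day of the payment period: 45 calendar days after 26 March 2021 is 10 May 2021.
The last day of the objection period: 15 calendar days after 10 May 2021 is 25 May 2021.
The date on which the release becomes due: counting 5 business days from Tuesday, 25 May 2021 (May 26, May 27, May 28, May 31, Jun 1, skipping weekends) reaches Tuesday, 1 June 2021.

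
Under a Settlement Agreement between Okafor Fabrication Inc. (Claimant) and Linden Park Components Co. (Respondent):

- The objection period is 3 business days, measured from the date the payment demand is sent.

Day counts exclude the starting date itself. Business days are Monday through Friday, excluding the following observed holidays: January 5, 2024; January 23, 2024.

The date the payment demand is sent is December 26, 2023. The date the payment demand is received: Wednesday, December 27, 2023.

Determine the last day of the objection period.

From Tuesday, December 26, 2023, 3 business days (Dec 27, Dec 28, Dec 29, skipping weekends) brings us to Friday, December 29, 2023, which is the last day of the objection period.

December 29, 2023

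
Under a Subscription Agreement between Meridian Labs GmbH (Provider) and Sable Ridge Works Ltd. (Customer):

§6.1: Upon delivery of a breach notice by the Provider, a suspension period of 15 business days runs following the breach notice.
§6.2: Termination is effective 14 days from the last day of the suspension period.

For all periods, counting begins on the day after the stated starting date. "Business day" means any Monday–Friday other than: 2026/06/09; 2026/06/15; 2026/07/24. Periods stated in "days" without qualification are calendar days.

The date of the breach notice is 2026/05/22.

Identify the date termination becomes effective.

The last day of the suspension period: 15 business days after Friday, 2026/05/22, skipping weekends and the listed holidays on Jun 9, Jun 15 — May 25, May 26, May 27, May 28, …, Jun 11, Jun 12, Jun 16 — lands on Tuesday, 2026/06/16.
The date termination becomes effective: 14 calendar days after 2026/06/16 is 2026/06/30.

2026/06/30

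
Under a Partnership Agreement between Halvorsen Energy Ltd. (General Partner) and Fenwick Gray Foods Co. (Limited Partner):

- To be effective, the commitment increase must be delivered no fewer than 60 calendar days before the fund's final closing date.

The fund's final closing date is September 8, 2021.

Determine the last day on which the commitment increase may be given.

September 8, 2021 minus 60 days is July 10, 2021.

July 10, 2021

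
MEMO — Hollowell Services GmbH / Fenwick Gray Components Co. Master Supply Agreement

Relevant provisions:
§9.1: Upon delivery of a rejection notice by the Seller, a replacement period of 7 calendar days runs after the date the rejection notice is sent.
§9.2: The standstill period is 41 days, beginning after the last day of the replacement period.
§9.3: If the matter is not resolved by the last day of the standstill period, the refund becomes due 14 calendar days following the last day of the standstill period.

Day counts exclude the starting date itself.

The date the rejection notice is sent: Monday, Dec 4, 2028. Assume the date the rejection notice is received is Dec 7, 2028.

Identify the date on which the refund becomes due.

Feb 4, 2029

The last day of the replacement period: Dec 4, 2028 + 7 days = Dec 11, 2028.
The last day of the standstill period: Dec 11, 2028 + 41 days = Jan 21, 2029.
The date on which the refund becomes due: Jan 21, 2029 + 14 days = Feb 4, 2029.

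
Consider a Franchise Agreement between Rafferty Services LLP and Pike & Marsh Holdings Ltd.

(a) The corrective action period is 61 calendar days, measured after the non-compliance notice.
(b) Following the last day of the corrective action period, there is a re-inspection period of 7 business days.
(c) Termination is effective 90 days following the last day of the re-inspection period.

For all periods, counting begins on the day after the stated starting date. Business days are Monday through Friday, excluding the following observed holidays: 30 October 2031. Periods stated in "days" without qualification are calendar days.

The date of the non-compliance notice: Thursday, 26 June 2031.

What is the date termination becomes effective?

3 December 2031

The last day of the corrective action period: 26 June 2031 + 61 days = 26 August 2031.
From Tuesday, 26 August 2031, 7 business days (Aug 27, Aug 28, Aug 29, Sep 1, Sep 2, Sep 3, Sep 4, skipping weekends) brings us to Thursday, 4 September 2031, which is the last day of the re-inspection period.
The date termination becomes effective: 4 September 2031 + 90 days = 3 December 2031.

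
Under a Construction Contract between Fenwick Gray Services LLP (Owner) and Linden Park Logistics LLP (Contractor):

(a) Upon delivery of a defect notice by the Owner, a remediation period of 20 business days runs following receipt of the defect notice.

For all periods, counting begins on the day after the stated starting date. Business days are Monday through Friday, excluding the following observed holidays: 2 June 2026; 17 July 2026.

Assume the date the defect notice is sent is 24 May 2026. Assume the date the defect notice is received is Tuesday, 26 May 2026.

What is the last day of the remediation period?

From Tuesday, 26 May 2026, 20 business days (May 27, May 28, May 29, Jun 1, …, Jun 22, Jun 23, Jun 24, skipping weekends and the listed holiday on Jun 2) brings us to Wednesday, 24 June 2026, which is the last day of the remediation period.

24 June 2026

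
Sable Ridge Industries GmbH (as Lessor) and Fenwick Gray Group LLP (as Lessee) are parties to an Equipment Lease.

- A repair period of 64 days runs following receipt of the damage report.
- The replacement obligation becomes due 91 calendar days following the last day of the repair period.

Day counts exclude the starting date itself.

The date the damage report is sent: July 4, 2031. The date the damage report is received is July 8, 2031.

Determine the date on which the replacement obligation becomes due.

December 10, 2031

Adding 64 calendar days to July 8, 2031 gives September 10, 2031, which is the last day of the repair period.
The date on which the replacement obligation becomes due: September 10, 2031 + 91 days = December 10, 2031.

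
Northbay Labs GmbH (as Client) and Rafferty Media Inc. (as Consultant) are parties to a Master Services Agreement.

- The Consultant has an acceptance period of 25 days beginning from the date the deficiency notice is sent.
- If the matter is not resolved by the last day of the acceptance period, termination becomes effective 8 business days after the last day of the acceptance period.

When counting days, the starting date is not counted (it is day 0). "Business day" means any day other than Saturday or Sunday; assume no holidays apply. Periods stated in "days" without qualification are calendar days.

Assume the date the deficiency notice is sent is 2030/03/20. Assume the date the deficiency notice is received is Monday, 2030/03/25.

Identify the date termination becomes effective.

2030/04/24

Adding 25 calendar days to 2030/03/20 gives 2030/04/14, which is the last day of the acceptance period.
The date termination becomes effective: counting 8 business days from Sunday, 2030/04/14 (Apr 15, Apr 16, Apr 17, Apr 18, Apr 19, Apr 22, Apr 23, Apr 24, skipping weekends) reaches Wednesday, 2030/04/24.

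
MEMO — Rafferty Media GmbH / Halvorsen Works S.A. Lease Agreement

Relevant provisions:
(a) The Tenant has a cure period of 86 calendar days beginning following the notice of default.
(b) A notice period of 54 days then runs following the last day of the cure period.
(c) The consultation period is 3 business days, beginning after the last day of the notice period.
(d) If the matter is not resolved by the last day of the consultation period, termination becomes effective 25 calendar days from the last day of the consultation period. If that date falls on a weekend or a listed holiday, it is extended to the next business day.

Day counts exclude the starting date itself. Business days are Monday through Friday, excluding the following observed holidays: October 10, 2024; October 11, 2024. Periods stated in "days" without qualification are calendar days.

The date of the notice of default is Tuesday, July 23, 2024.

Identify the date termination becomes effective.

The last day of the cure period: 86 calendar days after July 23, 2024 is October 17, 2024.
The last day of the notice period: October 17, 2024 + 54 days = December 10, 2024.
The last day of the consultation period: 3 business days after Tuesday, December 10, 2024, skipping weekends — Dec 11, Dec 12, Dec 13 — lands on Friday, December 13, 2024.
Adding 25 calendar days to December 13, 2024 gives January 7, 2025, which is the date termination becomes effective. January 7, 2025 is a Tuesday and is not a listed holiday, so no roll-forward applies.

January 7, 2025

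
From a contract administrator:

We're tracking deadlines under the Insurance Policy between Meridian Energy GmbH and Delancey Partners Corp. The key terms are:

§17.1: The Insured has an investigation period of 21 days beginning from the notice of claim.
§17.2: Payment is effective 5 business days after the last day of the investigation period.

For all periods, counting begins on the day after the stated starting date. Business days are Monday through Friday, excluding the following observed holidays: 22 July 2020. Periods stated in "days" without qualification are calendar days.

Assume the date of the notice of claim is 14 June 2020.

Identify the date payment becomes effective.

10 July 2020

The last day of the investigation period: 21 calendar days after 14 June 2020 is 5 July 2020.
The date payment becomes effective: 5 business days after Sunday, 5 July 2020, skipping weekends — Jul 6, Jul 7, Jul 8, Jul 9, Jul 10 — lands on Friday, 10 July 2020.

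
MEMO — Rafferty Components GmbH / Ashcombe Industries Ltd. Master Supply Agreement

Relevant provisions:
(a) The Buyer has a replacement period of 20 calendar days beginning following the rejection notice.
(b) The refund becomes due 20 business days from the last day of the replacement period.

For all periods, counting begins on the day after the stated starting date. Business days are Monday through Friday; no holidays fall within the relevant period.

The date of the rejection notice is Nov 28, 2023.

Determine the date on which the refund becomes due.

Adding 20 calendar days to Nov 28, 2023 gives Dec 18, 2023, which is the last day of the replacement period.
The date on which the refund becomes due: counting 20 business days from Monday, Dec 18, 2023 (Dec 19, Dec 20, Dec 21, Dec 22, …, Jan 11, Jan 12, Jan 15, skipping weekends) reaches Monday, Jan 15, 2024.

Jan 15, 2024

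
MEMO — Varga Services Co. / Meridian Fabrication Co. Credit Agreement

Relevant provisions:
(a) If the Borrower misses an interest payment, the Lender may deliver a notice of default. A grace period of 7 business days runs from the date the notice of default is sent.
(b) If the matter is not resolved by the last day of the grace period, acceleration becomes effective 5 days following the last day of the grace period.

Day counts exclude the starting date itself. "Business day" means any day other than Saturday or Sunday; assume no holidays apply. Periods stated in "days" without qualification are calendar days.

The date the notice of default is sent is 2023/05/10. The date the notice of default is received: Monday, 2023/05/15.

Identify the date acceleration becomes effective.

2023/05/24

The last day of the grace period: counting 7 business days from Wednesday, 2023/05/10 (May 11, May 12, May 15, May 16, May 17, May 18, May 19, skipping weekends) reaches Friday, 2023/05/19.
The date acceleration becomes effective: 5 calendar days after 2023/05/19 is 2023/05/24.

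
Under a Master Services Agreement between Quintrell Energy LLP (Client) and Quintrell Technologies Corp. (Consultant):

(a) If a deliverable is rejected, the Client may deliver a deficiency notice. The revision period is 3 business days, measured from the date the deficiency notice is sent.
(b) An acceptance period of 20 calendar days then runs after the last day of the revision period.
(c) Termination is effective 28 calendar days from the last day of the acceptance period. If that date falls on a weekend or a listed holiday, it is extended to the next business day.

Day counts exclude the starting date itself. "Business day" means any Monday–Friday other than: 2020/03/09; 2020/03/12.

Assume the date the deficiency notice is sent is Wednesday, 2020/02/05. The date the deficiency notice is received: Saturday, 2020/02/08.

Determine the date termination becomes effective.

From Wednesday, 2020/02/05, 3 business days (Feb 6, Feb 7, Feb 10, skipping weekends) brings us to Monday, 2020/02/10, which is the last day of the revision period.
Adding 20 calendar days to 2020/02/10 gives 2020/03/01, which is the last day of the acceptance period.
Adding 28 calendar days to 2020/03/01 gives 2020/03/29, which is the date termination becomes effective. That falls on a Sunday, so it rolls to the next business day, Monday, 2020/03/30.

2020/03/30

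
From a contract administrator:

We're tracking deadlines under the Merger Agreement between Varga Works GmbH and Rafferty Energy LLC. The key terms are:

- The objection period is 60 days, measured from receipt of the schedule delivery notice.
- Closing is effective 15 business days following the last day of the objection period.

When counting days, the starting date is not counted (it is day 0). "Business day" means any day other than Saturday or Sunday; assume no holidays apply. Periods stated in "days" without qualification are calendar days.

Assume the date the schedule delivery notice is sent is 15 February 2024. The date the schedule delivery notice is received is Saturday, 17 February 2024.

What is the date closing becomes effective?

8 May 2024

The last day of the objection period: 60 calendar days after 17 February 2024 is 17 April 2024.
The date closing becomes effective: counting 15 business days from Wednesday, 17 April 2024 (Apr 18, Apr 19, Apr 22, Apr 23, …, May 6, May 7, May 8, skipping weekends) reaches Wednesday, 8 May 2024.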